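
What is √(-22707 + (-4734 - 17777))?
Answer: I*√45218 ≈ 212.65*I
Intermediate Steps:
√(-22707 + (-4734 - 17777)) = √(-22707 - 22511) = √(-45218) = I*√45218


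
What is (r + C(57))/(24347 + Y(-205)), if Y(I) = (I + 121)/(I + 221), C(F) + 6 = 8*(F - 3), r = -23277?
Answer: -91404/97367 ≈ -0.93876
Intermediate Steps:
C(F) = -30 + 8*F (C(F) = -6 + 8*(F - 3) = -6 + 8*(-3 + F) = -6 + (-24 + 8*F) = -30 + 8*F)
Y(I) = (121 + I)/(221 + I)
(r + C(57))/(24347 + Y(-205)) = (-23277 + (-30 + 8*57))/(24347 + (121 - 205)/(221 - 205)) = (-23277 + (-30 + 456))/(24347 - 84/16) = (-23277 + 426)/(24347 + (1/16)*(-84)) = -22851/(24347 - 21/4) = -22851/97367/4 = -22851*4/97367 = -91404/97367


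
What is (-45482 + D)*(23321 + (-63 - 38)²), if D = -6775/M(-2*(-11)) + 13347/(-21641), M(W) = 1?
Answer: -37910267269848/21641 ≈ -1.7518e+9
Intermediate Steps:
D = -146631122/21641 (D = -6775/1 + 13347/(-21641) = -6775*1 + 13347*(-1/21641) = -6775 - 13347/21641 = -146631122/21641 ≈ -6775.6)
(-45482 + D)*(23321 + (-63 - 38)²) = (-45482 - 146631122/21641)*(23321 + (-63 - 38)²) = -1130907084*(23321 + (-101)²)/21641 = -1130907084*(23321 + 10201)/21641 = -1130907084/21641*33522 = -37910267269848/21641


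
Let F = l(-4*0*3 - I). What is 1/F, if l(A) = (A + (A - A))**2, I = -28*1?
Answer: 1/784 ≈ 0.0012755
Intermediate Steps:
I = -28
l(A) = A**2 (l(A) = (A + 0)**2 = A**2)
F = 784 (F = (-4*0*3 - 1*(-28))**2 = (0*3 + 28)**2 = (0 + 28)**2 = 28**2 = 784)
1/F = 1/784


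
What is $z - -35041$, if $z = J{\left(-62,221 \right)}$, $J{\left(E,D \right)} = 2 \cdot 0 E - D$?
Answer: $34820$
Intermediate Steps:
$J{\left(E,D \right)} = - D$ ($J{\left(E,D \right)} = 0 E - D = 0 - D = - D$)
$z = -221$ ($z = \left(-1\right) 221 = -221$)
$z - -35041 = -221 - -35041 = -221 + 35041 = 34820$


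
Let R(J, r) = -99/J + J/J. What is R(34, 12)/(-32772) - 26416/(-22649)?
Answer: 29435447353/25236602952 ≈ 1.1664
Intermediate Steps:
R(J, r) = 1 - 99/J (R(J, r) = -99/J + 1 = 1 - 99/J)
R(34, 12)/(-32772) - 26416/(-22649) = ((-99 + 34)/34)/(-32772) - 26416/(-22649) = ((1/34)*(-65))*(-1/32772) - 26416*(-1/22649) = -65/34*(-1/32772) + 26416/22649 = 65/1114248 + 26416/22649 = 29435447353/25236602952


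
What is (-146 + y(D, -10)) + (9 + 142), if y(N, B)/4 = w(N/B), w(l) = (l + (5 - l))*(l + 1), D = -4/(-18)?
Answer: 221/9 ≈ 24.556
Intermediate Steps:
D = 2/9 (D = -4*(-1/18) = 2/9 ≈ 0.22222)
w(l) = 5 + 5*l (w(l) = 5*(1 + l) = 5 + 5*l)
y(N, B) = 20 + 20*N/B (y(N, B) = 4*(5 + 5*(N/B)) = 4*(5 + 5*N/B) = 20 + 20*N/B)
(-146 + y(D, -10)) + (9 + 142) = (-146 + (20 + 20*(2/9)/(-10))) + (9 + 142) = (-146 + (20 + 20*(2/9)*(-⅒))) + 151 = (-146 + (20 - 4/9)) + 151 = (-146 + 176/9) + 151 = -1138/9 + 151 = 221/9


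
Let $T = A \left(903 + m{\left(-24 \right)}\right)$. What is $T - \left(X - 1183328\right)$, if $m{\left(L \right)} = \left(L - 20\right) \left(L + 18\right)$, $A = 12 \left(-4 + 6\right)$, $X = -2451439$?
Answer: $3662775$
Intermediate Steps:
$A = 24$ ($A = 12 \cdot 2 = 24$)
$m{\left(L \right)} = \left(-20 + L\right) \left(18 + L\right)$
$T = 28008$ ($T = 24 \left(903 - \left(312 - 576\right)\right) = 24 \left(903 + \left(-360 + 576 + 48\right)\right) = 24 \left(903 + 264\right) = 24 \cdot 1167 = 28008$)
$T - \left(X - 1183328\right) = 28008 - \left(-2451439 - 1183328\right) = 28008 - -3634767 = 28008 + 3634767 = 3662775$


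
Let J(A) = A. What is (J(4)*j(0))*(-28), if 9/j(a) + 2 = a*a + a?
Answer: 504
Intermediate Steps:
j(a) = 9/(-2 + a + a²) (j(a) = 9/(-2 + (a*a + a)) = 9/(-2 + (a² + a)) = 9/(-2 + (a + a²)) = 9/(-2 + a + a²))
(J(4)*j(0))*(-28) = (4*(9/(-2 + 0 + 0²)))*(-28) = (4*(9/(-2 + 0 + 0)))*(-28) = (4*(9/(-2)))*(-28) = (4*(9*(-½)))*(-28) = (4*(-9/2))*(-28) = -18*(-28) = 504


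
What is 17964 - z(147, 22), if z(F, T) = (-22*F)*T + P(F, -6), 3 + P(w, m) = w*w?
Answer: 67506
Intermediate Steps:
P(w, m) = -3 + w² (P(w, m) = -3 + w*w = -3 + w²)
z(F, T) = -3 + F² - 22*F*T (z(F, T) = (-22*F)*T + (-3 + F²) = -22*F*T + (-3 + F²) = -3 + F² - 22*F*T)
17964 - z(147, 22) = 17964 - (-3 + 147² - 22*147*22) = 17964 - (-3 + 21609 - 71148) = 17964 - 1*(-49542) = 17964 + 49542 = 67506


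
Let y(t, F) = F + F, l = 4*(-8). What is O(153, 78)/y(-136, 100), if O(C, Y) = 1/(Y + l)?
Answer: 1/9200 ≈ 0.00010870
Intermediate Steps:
l = -32
y(t, F) = 2*F
O(C, Y) = 1/(-32 + Y) (O(C, Y) = 1/(Y - 32) = 1/(-32 + Y))
O(153, 78)/y(-136, 100) = 1/((-32 + 78)*((2*100))) = 1/(46*200) = (1/46)*(1/200) = 1/9200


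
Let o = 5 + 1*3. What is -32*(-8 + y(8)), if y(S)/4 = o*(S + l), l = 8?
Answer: -16128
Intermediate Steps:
o = 8 (o = 5 + 3 = 8)
y(S) = 256 + 32*S (y(S) = 4*(8*(S + 8)) = 4*(8*(8 + S)) = 4*(64 + 8*S) = 256 + 32*S)
-32*(-8 + y(8)) = -32*(-8 + (256 + 32*8)) = -32*(-8 + (256 + 256)) = -32*(-8 + 512) = -32*504 = -16128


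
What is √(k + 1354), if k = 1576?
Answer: √2930 ≈ 54.129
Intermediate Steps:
√(k + 1354) = √(1576 + 1354) = √2930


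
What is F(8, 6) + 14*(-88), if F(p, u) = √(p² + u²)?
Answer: -1222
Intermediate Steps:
F(8, 6) + 14*(-88) = √(8² + 6²) + 14*(-88) = √(64 + 36) - 1232 = √100 - 1232 = 10 - 1232 = -1222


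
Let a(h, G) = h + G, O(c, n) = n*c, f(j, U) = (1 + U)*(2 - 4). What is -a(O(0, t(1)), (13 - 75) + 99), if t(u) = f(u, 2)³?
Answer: -37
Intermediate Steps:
f(j, U) = -2 - 2*U (f(j, U) = (1 + U)*(-2) = -2 - 2*U)
t(u) = -216 (t(u) = (-2 - 2*2)³ = (-2 - 4)³ = (-6)³ = -216)
O(c, n) = c*n
a(h, G) = G + h
-a(O(0, t(1)), (13 - 75) + 99) = -(((13 - 75) + 99) + 0*(-216)) = -((-62 + 99) + 0) = -(37 + 0) = -1*37 = -37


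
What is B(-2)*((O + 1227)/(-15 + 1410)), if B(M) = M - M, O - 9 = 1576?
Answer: 0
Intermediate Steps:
O = 1585 (O = 9 + 1576 = 1585)
B(M) = 0
B(-2)*((O + 1227)/(-15 + 1410)) = 0*((1585 + 1227)/(-15 + 1410)) = 0*(2812/1395) = 0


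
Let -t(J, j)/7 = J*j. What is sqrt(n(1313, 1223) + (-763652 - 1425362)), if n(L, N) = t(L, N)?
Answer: I*sqrt(13429607) ≈ 3664.6*I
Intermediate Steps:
t(J, j) = -7*J*j
n(L, N) = -7*L*N
sqrt(n(1313, 1223) + (-763652 - 1425362)) = sqrt(-7*1313*1223 + (-763652 - 1425362)) = sqrt(-11240593 - 2189014) = sqrt(-13429607) = I*sqrt(13429607)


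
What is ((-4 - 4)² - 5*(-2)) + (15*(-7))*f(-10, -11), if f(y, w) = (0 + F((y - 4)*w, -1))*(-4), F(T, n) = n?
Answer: -346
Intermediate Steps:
f(y, w) = 4 (f(y, w) = (0 - 1)*(-4) = -1*(-4) = 4)
((-4 - 4)² - 5*(-2)) + (15*(-7))*f(-10, -11) = ((-4 - 4)² - 5*(-2)) + (15*(-7))*4 = ((-8)² + 10) - 105*4 = (64 + 10) - 420 = 74 - 420 = -346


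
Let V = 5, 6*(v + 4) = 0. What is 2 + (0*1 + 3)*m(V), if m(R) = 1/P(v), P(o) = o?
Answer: 5/4 ≈ 1.2500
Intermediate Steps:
v = -4 (v = -4 + (⅙)*0 = -4 + 0 = -4)
m(R) = -¼ (m(R) = 1/(-4) = -¼)
2 + (0*1 + 3)*m(V) = 2 + (0*1 + 3)*(-¼) = 2 + (0 + 3)*(-¼) = 2 + 3*(-¼) = 2 - ¾ = 5/4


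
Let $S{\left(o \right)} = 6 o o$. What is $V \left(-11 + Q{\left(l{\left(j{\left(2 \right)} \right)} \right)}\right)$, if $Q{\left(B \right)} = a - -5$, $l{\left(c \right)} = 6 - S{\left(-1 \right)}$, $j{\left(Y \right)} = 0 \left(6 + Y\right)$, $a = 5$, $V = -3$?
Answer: $3$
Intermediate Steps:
$S{\left(o \right)} = 6 o^{2}$
$j{\left(Y \right)} = 0$
$l{\left(c \right)} = 0$ ($l{\left(c \right)} = 6 - 6 \left(-1\right)^{2} = 6 - 6 \cdot 1 = 6 - 6 = 0$)
$Q{\left(B \right)} = 10$ ($Q{\left(B \right)} = 5 - -5 = 5 + 5 = 10$)
$V \left(-11 + Q{\left(l{\left(j{\left(2 \right)} \right)} \right)}\right) = - 3 \left(-11 + 10\right) = \left(-3\right) \left(-1\right) = 3$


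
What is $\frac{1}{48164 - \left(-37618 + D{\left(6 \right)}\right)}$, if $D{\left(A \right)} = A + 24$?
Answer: $\frac{1}{85752} \approx 1.1662 \cdot 10^{-5}$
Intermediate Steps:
$D{\left(A \right)} = 24 + A$
$\frac{1}{48164 - \left(-37618 + D{\left(6 \right)}\right)} = \frac{1}{48164 + \left(37618 - \left(24 + 6\right)\right)} = \frac{1}{48164 + \left(37618 - 30\right)} = \frac{1}{48164 + 37588} = \frac{1}{85752}$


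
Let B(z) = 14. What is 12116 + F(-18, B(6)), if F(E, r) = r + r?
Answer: 12144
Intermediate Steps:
F(E, r) = 2*r
12116 + F(-18, B(6)) = 12116 + 2*14 = 12116 + 28 = 12144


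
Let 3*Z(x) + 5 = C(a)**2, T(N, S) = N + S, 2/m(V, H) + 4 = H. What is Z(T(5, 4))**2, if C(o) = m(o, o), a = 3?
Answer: 1/9 ≈ 0.11111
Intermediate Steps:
m(V, H) = 2/(-4 + H)
C(o) = 2/(-4 + o)
Z(x) = -1/3 (Z(x) = -5/3 + (2/(-4 + 3))**2/3 = -5/3 + (2/(-1))**2/3 = -5/3 + (2*(-1))**2/3 = -5/3 + (1/3)*(-2)**2 = -5/3 + (1/3)*4 = -5/3 + 4/3 = -1/3)
Z(T(5, 4))**2 = (-1/3)**2 = 1/9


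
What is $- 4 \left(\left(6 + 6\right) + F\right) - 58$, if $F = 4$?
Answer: $-122$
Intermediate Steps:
$- 4 \left(\left(6 + 6\right) + F\right) - 58 = - 4 \left(\left(6 + 6\right) + 4\right) - 58 = - 4 \left(12 + 4\right) - 58 = \left(-4\right) 16 - 58 = -64 - 58 = -122$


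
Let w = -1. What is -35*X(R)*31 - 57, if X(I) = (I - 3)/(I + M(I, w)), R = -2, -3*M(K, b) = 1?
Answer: -2382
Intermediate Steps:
M(K, b) = -1/3 (M(K, b) = -1/3*1 = -1/3)
X(I) = (-3 + I)/(-1/3 + I) (X(I) = (I - 3)/(I - 1/3) = (-3 + I)/(-1/3 + I))
-35*X(R)*31 - 57 = -35*3*(-3 - 2)/(-1 + 3*(-2))*31 - 57 = -35*3*(-5)/(-1 - 6)*31 - 57 = -35*3*(-5)/(-7)*31 - 57 = -35*3*(-1/7)*(-5)*31 - 57 = -75*31 - 57 = -35*465/7 - 57 = -2325 - 57 = -2382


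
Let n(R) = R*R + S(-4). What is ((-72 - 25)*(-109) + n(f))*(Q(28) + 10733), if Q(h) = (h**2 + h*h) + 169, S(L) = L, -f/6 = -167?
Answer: 12651725310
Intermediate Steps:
f = 1002 (f = -6*(-167) = 1002)
n(R) = -4 + R**2 (n(R) = R*R - 4 = R**2 - 4 = -4 + R**2)
Q(h) = 169 + 2*h**2 (Q(h) = (h**2 + h**2) + 169 = 2*h**2 + 169 = 169 + 2*h**2)
((-72 - 25)*(-109) + n(f))*(Q(28) + 10733) = ((-72 - 25)*(-109) + (-4 + 1002**2))*((169 + 2*28**2) + 10733) = (-97*(-109) + (-4 + 1004004))*((169 + 2*784) + 10733) = (10573 + 1004000)*((169 + 1568) + 10733) = 1014573*(1737 + 10733) = 1014573*12470 = 12651725310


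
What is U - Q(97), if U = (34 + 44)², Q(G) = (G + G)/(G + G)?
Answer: 6083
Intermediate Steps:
Q(G) = 1 (Q(G) = (2*G)/((2*G)) = (2*G)*(1/(2*G)) = 1)
U = 6084 (U = 78² = 6084)
U - Q(97) = 6084 - 1*1 = 6084 - 1 = 6083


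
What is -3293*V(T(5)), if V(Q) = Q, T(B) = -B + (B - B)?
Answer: 16465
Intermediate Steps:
T(B) = -B (T(B) = -B + 0 = -B)
-3293*V(T(5)) = -(-3293)*5 = -3293*(-5) = 16465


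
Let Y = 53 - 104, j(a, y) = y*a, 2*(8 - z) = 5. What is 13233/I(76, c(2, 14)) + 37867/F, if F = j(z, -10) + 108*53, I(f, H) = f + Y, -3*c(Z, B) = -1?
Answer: 75964552/141725 ≈ 536.00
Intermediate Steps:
z = 11/2 (z = 8 - 1/2*5 = 8 - 5/2 = 11/2 ≈ 5.5000)
j(a, y) = a*y
c(Z, B) = 1/3 (c(Z, B) = -1/3*(-1) = 1/3)
Y = -51
I(f, H) = -51 + f (I(f, H) = f - 51 = -51 + f)
F = 5669 (F = (11/2)*(-10) + 108*53 = -55 + 5724 = 5669)
13233/I(76, c(2, 14)) + 37867/F = 13233/(-51 + 76) + 37867/5669 = 13233/25 + 37867*(1/5669) = 13233*(1/25) + 37867/5669 = 13233/25 + 37867/5669 = 75964552/141725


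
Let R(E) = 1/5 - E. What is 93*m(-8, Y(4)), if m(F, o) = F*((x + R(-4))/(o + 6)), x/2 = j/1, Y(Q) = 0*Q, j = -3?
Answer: 1116/5 ≈ 223.20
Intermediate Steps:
R(E) = 1/5 - E
Y(Q) = 0
x = -6 (x = 2*(-3/1) = 2*(-3*1) = 2*(-3) = -6)
m(F, o) = -9*F/(5*(6 + o)) (m(F, o) = F*((-6 + (1/5 - 1*(-4)))/(o + 6)) = F*((-6 + (1/5 + 4))/(6 + o)) = F*((-6 + 21/5)/(6 + o)) = F*(-9/(5*(6 + o))) = -9*F/(5*(6 + o)))
93*m(-8, Y(4)) = 93*(-9*(-8)/(30 + 5*0)) = 93*(-9*(-8)/(30 + 0)) = 93*(-9*(-8)/30) = 93*(-9*(-8)*1/30) = 93*(12/5) = 1116/5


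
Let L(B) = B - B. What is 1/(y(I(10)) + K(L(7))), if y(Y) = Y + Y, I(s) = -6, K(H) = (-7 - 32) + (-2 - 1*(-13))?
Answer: -1/40 ≈ -0.025000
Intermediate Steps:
L(B) = 0
K(H) = -28 (K(H) = -39 + (-2 + 13) = -39 + 11 = -28)
y(Y) = 2*Y
1/(y(I(10)) + K(L(7))) = 1/(2*(-6) - 28) = 1/(-12 - 28) = 1/(-40) = -1/40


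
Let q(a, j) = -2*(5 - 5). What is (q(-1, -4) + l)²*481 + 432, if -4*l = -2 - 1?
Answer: 11241/16 ≈ 702.56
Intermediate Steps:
l = ¾ (l = -(-2 - 1)/4 = -¼*(-3) = ¾ ≈ 0.75000)
q(a, j) = 0 (q(a, j) = -2*0 = 0)
(q(-1, -4) + l)²*481 + 432 = (0 + ¾)²*481 + 432 = (¾)²*481 + 432 = (9/16)*481 + 432 = 4329/16 + 432 = 11241/16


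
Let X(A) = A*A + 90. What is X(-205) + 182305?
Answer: 224420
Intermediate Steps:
X(A) = 90 + A**2 (X(A) = A**2 + 90 = 90 + A**2)
X(-205) + 182305 = (90 + (-205)**2) + 182305 = (90 + 42025) + 182305 = 42115 + 182305 = 224420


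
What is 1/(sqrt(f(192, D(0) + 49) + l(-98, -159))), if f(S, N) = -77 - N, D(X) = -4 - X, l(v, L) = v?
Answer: -I*sqrt(55)/110 ≈ -0.06742*I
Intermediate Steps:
1/(sqrt(f(192, D(0) + 49) + l(-98, -159))) = 1/(sqrt((-77 - ((-4 - 1*0) + 49)) - 98)) = 1/(sqrt((-77 - ((-4 + 0) + 49)) - 98)) = 1/(sqrt((-77 - (-4 + 49)) - 98)) = 1/(sqrt((-77 - 1*45) - 98)) = 1/(sqrt((-77 - 45) - 98)) = 1/(sqrt(-122 - 98)) = 1/(sqrt(-220)) = 1/(2*I*sqrt(55)) = -I*sqrt(55)/110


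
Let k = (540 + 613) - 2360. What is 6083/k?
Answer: -6083/1207 ≈ -5.0398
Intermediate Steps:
k = -1207 (k = 1153 - 2360 = -1207)
6083/k = 6083/(-1207) = 6083*(-1/1207) = -6083/1207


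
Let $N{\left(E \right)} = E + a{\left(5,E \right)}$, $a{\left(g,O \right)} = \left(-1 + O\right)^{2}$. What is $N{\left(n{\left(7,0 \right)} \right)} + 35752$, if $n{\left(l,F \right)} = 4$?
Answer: $35765$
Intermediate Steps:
$N{\left(E \right)} = E + \left(-1 + E\right)^{2}$
$N{\left(n{\left(7,0 \right)} \right)} + 35752 = \left(4 + \left(-1 + 4\right)^{2}\right) + 35752 = \left(4 + 3^{2}\right) + 35752 = \left(4 + 9\right) + 35752 = 13 + 35752 = 35765$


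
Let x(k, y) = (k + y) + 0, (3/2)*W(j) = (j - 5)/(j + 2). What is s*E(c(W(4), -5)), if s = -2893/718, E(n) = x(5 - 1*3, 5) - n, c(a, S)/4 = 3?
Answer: 14465/718 ≈ 20.146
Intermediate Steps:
W(j) = 2*(-5 + j)/(3*(2 + j)) (W(j) = 2*((j - 5)/(j + 2))/3 = 2*((-5 + j)/(2 + j))/3 = 2*(-5 + j)/(3*(2 + j)))
c(a, S) = 12 (c(a, S) = 4*3 = 12)
x(k, y) = k + y
E(n) = 7 - n (E(n) = ((5 - 1*3) + 5) - n = ((5 - 3) + 5) - n = (2 + 5) - n = 7 - n)
s = -2893/718 (s = -2893*1/718 = -2893/718 ≈ -4.0293)
s*E(c(W(4), -5)) = -2893*(7 - 1*12)/718 = -2893*(7 - 12)/718 = -2893/718*(-5) = 14465/718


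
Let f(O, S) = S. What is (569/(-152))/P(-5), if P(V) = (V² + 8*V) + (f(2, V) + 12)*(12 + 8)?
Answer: -569/19000 ≈ -0.029947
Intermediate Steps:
P(V) = 240 + V² + 28*V (P(V) = (V² + 8*V) + (V + 12)*(12 + 8) = (V² + 8*V) + (12 + V)*20 = (V² + 8*V) + (240 + 20*V) = 240 + V² + 28*V)
(569/(-152))/P(-5) = (569/(-152))/(240 + (-5)² + 28*(-5)) = (569*(-1/152))/(240 + 25 - 140) = -569/152/125 = -569/152*1/125 = -569/19000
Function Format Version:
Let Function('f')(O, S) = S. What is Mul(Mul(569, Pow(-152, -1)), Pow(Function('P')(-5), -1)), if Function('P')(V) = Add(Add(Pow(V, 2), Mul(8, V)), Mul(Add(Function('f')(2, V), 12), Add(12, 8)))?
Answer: Rational(-569, 19000) ≈ -0.029947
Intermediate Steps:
Function('P')(V) = Add(240, Pow(V, 2), Mul(28, V)) (Function('P')(V) = Add(Add(Pow(V, 2), Mul(8, V)), Mul(Add(V, 12), Add(12, 8))) = Add(Add(Pow(V, 2), Mul(8, V)), Mul(Add(12, V), 20)) = Add(Add(Pow(V, 2), Mul(8, V)), Add(240, Mul(20, V))) = Add(240, Pow(V, 2), Mul(28, V)))
Mul(Mul(569, Pow(-152, -1)), Pow(Function('P')(-5), -1)) = Mul(Mul(569, Pow(-152, -1)), Pow(Add(240, Pow(-5, 2), Mul(28, -5)), -1)) = Mul(Mul(569, Rational(-1, 152)), Pow(Add(240, 25, -140), -1)) = Mul(Rational(-569, 152), Pow(125, -1)) = Mul(Rational(-569, 152), Rational(1, 125)) = Rational(-569, 19000)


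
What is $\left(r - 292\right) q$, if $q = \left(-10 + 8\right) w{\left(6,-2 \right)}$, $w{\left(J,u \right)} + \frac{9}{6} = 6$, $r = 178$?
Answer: $1026$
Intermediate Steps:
$w{\left(J,u \right)} = \frac{9}{2}$ ($w{\left(J,u \right)} = - \frac{3}{2} + 6 = \frac{9}{2}$)
$q = -9$ ($q = \left(-10 + 8\right) \frac{9}{2} = \left(-2\right) \frac{9}{2} = -9$)
$\left(r - 292\right) q = \left(178 - 292\right) \left(-9\right) = \left(-114\right) \left(-9\right) = 1026$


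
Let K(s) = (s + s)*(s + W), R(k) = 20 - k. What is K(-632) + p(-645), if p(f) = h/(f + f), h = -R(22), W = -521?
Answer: 940017839/645 ≈ 1.4574e+6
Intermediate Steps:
K(s) = 2*s*(-521 + s) (K(s) = (s + s)*(s - 521) = (2*s)*(-521 + s) = 2*s*(-521 + s))
h = 2 (h = -(20 - 1*22) = -(20 - 22) = -1*(-2) = 2)
p(f) = 1/f (p(f) = 2/(f + f) = 2/((2*f)) = 2*(1/(2*f)) = 1/f)
K(-632) + p(-645) = 2*(-632)*(-521 - 632) + 1/(-645) = 2*(-632)*(-1153) - 1/645 = 1457392 - 1/645 = 940017839/645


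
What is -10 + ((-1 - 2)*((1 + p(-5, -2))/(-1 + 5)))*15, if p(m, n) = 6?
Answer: -355/4 ≈ -88.750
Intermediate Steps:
-10 + ((-1 - 2)*((1 + p(-5, -2))/(-1 + 5)))*15 = -10 + ((-1 - 2)*((1 + 6)/(-1 + 5)))*15 = -10 - 21/4*15 = -10 - 315/4 = -355/4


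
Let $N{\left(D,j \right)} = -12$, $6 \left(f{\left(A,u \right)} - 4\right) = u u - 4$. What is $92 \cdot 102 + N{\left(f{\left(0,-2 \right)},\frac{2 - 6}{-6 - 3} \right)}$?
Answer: $9372$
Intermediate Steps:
$f{\left(A,u \right)} = \frac{10}{3} + \frac{u^{2}}{6}$ ($f{\left(A,u \right)} = 4 + \frac{u u - 4}{6} = 4 + \frac{u^{2} - 4}{6} = 4 + \frac{-4 + u^{2}}{6} = 4 + \left(- \frac{2}{3} + \frac{u^{2}}{6}\right) = \frac{10}{3} + \frac{u^{2}}{6}$)
$92 \cdot 102 + N{\left(f{\left(0,-2 \right)},\frac{2 - 6}{-6 - 3} \right)} = 92 \cdot 102 - 12 = 9384 - 12 = 9372$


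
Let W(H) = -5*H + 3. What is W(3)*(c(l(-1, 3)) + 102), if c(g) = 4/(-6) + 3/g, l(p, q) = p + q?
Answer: -1234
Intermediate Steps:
W(H) = 3 - 5*H
c(g) = -⅔ + 3/g (c(g) = 4*(-⅙) + 3/g = -⅔ + 3/g)
W(3)*(c(l(-1, 3)) + 102) = (3 - 5*3)*((-⅔ + 3/(-1 + 3)) + 102) = (3 - 15)*((-⅔ + 3/2) + 102) = -12*((-⅔ + 3*(½)) + 102) = -12*((-⅔ + 3/2) + 102) = -12*(⅚ + 102) = -12*617/6 = -1234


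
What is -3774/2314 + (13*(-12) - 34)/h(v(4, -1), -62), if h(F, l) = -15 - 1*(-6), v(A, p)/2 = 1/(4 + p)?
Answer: 202847/10413 ≈ 19.480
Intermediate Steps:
v(A, p) = 2/(4 + p)
h(F, l) = -9 (h(F, l) = -15 + 6 = -9)
-3774/2314 + (13*(-12) - 34)/h(v(4, -1), -62) = -3774/2314 + (13*(-12) - 34)/(-9) = -3774*1/2314 + (-156 - 34)*(-⅑) = -1887/1157 - 190*(-⅑) = -1887/1157 + 190/9 = 202847/10413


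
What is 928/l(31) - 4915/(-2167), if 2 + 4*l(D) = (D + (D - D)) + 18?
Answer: 8274909/101849 ≈ 81.247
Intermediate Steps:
l(D) = 4 + D/4 (l(D) = -½ + ((D + (D - D)) + 18)/4 = -½ + ((D + 0) + 18)/4 = -½ + (D + 18)/4 = -½ + (18 + D)/4 = -½ + (9/2 + D/4) = 4 + D/4)
928/l(31) - 4915/(-2167) = 928/(4 + (¼)*31) - 4915/(-2167) = 928/(4 + 31/4) - 4915*(-1/2167) = 928/(47/4) + 4915/2167 = 928*(4/47) + 4915/2167 = 3712/47 + 4915/2167 = 8274909/101849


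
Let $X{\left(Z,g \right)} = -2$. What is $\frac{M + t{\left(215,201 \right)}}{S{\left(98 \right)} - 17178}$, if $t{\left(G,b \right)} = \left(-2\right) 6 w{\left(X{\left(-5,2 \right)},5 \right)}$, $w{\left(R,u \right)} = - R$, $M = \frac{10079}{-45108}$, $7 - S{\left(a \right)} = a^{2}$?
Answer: $\frac{1092671}{1207766700} \approx 0.0009047$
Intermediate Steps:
$S{\left(a \right)} = 7 - a^{2}$
$M = - \frac{10079}{45108}$ ($M = 10079 \left(- \frac{1}{45108}\right) = - \frac{10079}{45108} \approx -0.22344$)
$t{\left(G,b \right)} = -24$ ($t{\left(G,b \right)} = \left(-2\right) 6 \left(\left(-1\right) \left(-2\right)\right) = \left(-12\right) 2 = -24$)
$\frac{M + t{\left(215,201 \right)}}{S{\left(98 \right)} - 17178} = \frac{- \frac{10079}{45108} - 24}{\left(7 - 98^{2}\right) - 17178} = - \frac{1092671}{45108 \left(\left(7 - 9604\right) - 17178\right)} = - \frac{1092671}{45108 \left(-9597 - 17178\right)} = - \frac{1092671}{45108 \left(-26775\right)} = \left(- \frac{1092671}{45108}\right) \left(- \frac{1}{26775}\right) = \frac{1092671}{1207766700}$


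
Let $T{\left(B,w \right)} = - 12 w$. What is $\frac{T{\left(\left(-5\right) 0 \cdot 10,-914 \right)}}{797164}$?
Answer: $\frac{2742}{199291} \approx 0.013759$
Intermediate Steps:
$\frac{T{\left(\left(-5\right) 0 \cdot 10,-914 \right)}}{797164} = \frac{\left(-12\right) \left(-914\right)}{797164} = 10968 \cdot \frac{1}{797164} = \frac{2742}{199291}$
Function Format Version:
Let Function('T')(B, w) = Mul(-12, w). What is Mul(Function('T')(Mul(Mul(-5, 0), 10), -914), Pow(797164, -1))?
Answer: Rational(2742, 199291) ≈ 0.013759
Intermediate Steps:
Mul(Function('T')(Mul(Mul(-5, 0), 10), -914), Pow(797164, -1)) = Mul(Mul(-12, -914), Pow(797164, -1)) = Mul(10968, Rational(1, 797164)) = Rational(2742, 199291)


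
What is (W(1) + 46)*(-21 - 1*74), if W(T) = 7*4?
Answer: -7030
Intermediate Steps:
W(T) = 28
(W(1) + 46)*(-21 - 1*74) = (28 + 46)*(-21 - 1*74) = 74*(-21 - 74) = 74*(-95) = -7030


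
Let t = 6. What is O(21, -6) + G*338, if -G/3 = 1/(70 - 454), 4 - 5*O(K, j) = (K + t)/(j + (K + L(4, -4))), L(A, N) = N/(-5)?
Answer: 78339/25280 ≈ 3.0989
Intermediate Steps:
L(A, N) = -N/5 (L(A, N) = N*(-⅕) = -N/5)
O(K, j) = ⅘ - (6 + K)/(5*(⅘ + K + j)) (O(K, j) = ⅘ - (K + 6)/(5*(j + (K - ⅕*(-4)))) = ⅘ - (6 + K)/(5*(j + (K + ⅘))) = ⅘ - (6 + K)/(5*(j + (⅘ + K))) = ⅘ - (6 + K)/(5*(⅘ + K + j)))
G = 1/128 (G = -3/(70 - 454) = -3/(-384) = -3*(-1/384) = 1/128 ≈ 0.0078125)
O(21, -6) + G*338 = (-14 + 15*21 + 20*(-6))/(5*(4 + 5*21 + 5*(-6))) + (1/128)*338 = (-14 + 315 - 120)/(5*(4 + 105 - 30)) + 169/64 = (⅕)*181/79 + 169/64 = (⅕)*(1/79)*181 + 169/64 = 181/395 + 169/64 = 78339/25280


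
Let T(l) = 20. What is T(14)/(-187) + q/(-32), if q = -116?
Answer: 5263/1496 ≈ 3.5180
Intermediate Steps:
T(14)/(-187) + q/(-32) = 20/(-187) - 116/(-32) = 20*(-1/187) - 116*(-1/32) = -20/187 + 29/8 = 5263/1496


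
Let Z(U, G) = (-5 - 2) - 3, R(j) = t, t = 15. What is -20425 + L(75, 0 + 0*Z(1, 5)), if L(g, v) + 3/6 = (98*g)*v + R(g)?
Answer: -40821/2 ≈ -20411.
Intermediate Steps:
R(j) = 15
Z(U, G) = -10 (Z(U, G) = -7 - 3 = -10)
L(g, v) = 29/2 + 98*g*v (L(g, v) = -½ + ((98*g)*v + 15) = -½ + (98*g*v + 15) = -½ + (15 + 98*g*v) = 29/2 + 98*g*v)
-20425 + L(75, 0 + 0*Z(1, 5)) = -20425 + (29/2 + 98*75*(0 + 0*(-10))) = -20425 + (29/2 + 98*75*(0 + 0)) = -20425 + (29/2 + 98*75*0) = -20425 + (29/2 + 0) = -20425 + 29/2 = -40821/2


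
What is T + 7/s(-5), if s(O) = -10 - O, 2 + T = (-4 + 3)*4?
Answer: -37/5 ≈ -7.4000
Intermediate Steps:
T = -6 (T = -2 + (-4 + 3)*4 = -2 - 1*4 = -2 - 4 = -6)
T + 7/s(-5) = -6 + 7/(-10 - 1*(-5)) = -6 + 7/(-10 + 5) = -6 + 7/(-5) = -6 - ⅕*7 = -6 - 7/5 = -37/5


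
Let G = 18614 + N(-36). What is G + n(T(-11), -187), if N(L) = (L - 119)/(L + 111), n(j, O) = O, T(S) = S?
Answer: 276374/15 ≈ 18425.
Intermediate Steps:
N(L) = (-119 + L)/(111 + L)
G = 279179/15 (G = 18614 + (-119 - 36)/(111 - 36) = 18614 - 155/75 = 18614 + (1/75)*(-155) = 18614 - 31/15 = 279179/15 ≈ 18612.)
G + n(T(-11), -187) = 279179/15 - 187 = 276374/15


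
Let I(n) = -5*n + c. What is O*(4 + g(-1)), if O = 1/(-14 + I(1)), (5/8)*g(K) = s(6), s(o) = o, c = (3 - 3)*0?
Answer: -68/95 ≈ -0.71579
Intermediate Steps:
c = 0 (c = 0*0 = 0)
I(n) = -5*n (I(n) = -5*n + 0 = -5*n)
g(K) = 48/5 (g(K) = (8/5)*6 = 48/5)
O = -1/19 (O = 1/(-14 - 5*1) = 1/(-14 - 5) = 1/(-19) = -1/19 ≈ -0.052632)
O*(4 + g(-1)) = -(4 + 48/5)/19 = -1/19*68/5 = -68/95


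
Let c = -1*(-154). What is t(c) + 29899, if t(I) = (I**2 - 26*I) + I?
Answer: 49765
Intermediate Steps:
c = 154
t(I) = I**2 - 25*I
t(c) + 29899 = 154*(-25 + 154) + 29899 = 154*129 + 29899 = 19866 + 29899 = 49765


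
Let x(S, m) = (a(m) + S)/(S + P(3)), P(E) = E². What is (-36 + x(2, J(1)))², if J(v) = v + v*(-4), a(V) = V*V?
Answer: 1225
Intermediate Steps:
a(V) = V²
J(v) = -3*v (J(v) = v - 4*v = -3*v)
x(S, m) = (S + m²)/(9 + S) (x(S, m) = (m² + S)/(S + 3²) = (S + m²)/(S + 9) = (S + m²)/(9 + S))
(-36 + x(2, J(1)))² = (-36 + (2 + (-3*1)²)/(9 + 2))² = (-36 + (2 + (-3)²)/11)² = (-36 + (2 + 9)/11)² = (-36 + (1/11)*11)² = (-36 + 1)² = (-35)² = 1225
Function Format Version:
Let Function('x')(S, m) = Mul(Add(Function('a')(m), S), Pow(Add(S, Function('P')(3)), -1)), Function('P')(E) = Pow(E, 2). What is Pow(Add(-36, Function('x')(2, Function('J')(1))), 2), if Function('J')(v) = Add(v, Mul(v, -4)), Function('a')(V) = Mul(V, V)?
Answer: 1225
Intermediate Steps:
Function('a')(V) = Pow(V, 2)
Function('J')(v) = Mul(-3, v) (Function('J')(v) = Add(v, Mul(-4, v)) = Mul(-3, v))
Function('x')(S, m) = Mul(Pow(Add(9, S), -1), Add(S, Pow(m, 2))) (Function('x')(S, m) = Mul(Add(Pow(m, 2), S), Pow(Add(S, Pow(3, 2)), -1)) = Mul(Add(S, Pow(m, 2)), Pow(Add(S, 9), -1)) = Mul(Add(S, Pow(m, 2)), Pow(Add(9, S), -1)) = Mul(Pow(Add(9, S), -1), Add(S, Pow(m, 2))))
Pow(Add(-36, Function('x')(2, Function('J')(1))), 2) = Pow(Add(-36, Mul(Pow(Add(9, 2), -1), Add(2, Pow(Mul(-3, 1), 2)))), 2) = Pow(Add(-36, Mul(Pow(11, -1), Add(2, Pow(-3, 2)))), 2) = Pow(Add(-36, Mul(Rational(1, 11), Add(2, 9))), 2) = Pow(Add(-36, Mul(Rational(1, 11), 11)), 2) = Pow(Add(-36, 1), 2) = Pow(-35, 2) = 1225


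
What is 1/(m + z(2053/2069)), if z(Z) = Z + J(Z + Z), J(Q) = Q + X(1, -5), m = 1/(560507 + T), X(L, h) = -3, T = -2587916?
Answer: -4194709221/97317701 ≈ -43.103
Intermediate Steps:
m = -1/2027409 (m = 1/(560507 - 2587916) = 1/(-2027409) = -1/2027409 ≈ -4.9324e-7)
J(Q) = -3 + Q (J(Q) = Q - 3 = -3 + Q)
z(Z) = -3 + 3*Z (z(Z) = Z + (-3 + (Z + Z)) = Z + (-3 + 2*Z) = -3 + 3*Z)
1/(m + z(2053/2069)) = 1/(-1/2027409 + (-3 + 3*(2053/2069))) = 1/(-1/2027409 + (-3 + 6159/2069)) = 1/(-1/2027409 - 48/2069) = 1/(-97317701/4194709221) = -4194709221/97317701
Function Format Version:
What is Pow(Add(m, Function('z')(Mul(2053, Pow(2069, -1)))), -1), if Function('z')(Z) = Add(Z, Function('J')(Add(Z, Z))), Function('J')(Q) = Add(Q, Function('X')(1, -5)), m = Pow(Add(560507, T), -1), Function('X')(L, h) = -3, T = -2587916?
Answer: Rational(-4194709221, 97317701) ≈ -43.103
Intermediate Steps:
m = Rational(-1, 2027409) (m = Pow(Add(560507, -2587916), -1) = Pow(-2027409, -1) = Rational(-1, 2027409) ≈ -4.9324e-7)
Function('J')(Q) = Add(-3, Q) (Function('J')(Q) = Add(Q, -3) = Add(-3, Q))
Function('z')(Z) = Add(-3, Mul(3, Z)) (Function('z')(Z) = Add(Z, Add(-3, Add(Z, Z))) = Add(Z, Add(-3, Mul(2, Z))) = Add(-3, Mul(3, Z)))
Pow(Add(m, Function('z')(Mul(2053, Pow(2069, -1)))), -1) = Pow(Add(Rational(-1, 2027409), Add(-3, Mul(3, Mul(2053, Pow(2069, -1))))), -1) = Pow(Add(Rational(-1, 2027409), Add(-3, Mul(3, Mul(2053, Rational(1, 2069))))), -1) = Pow(Add(Rational(-1, 2027409), Add(-3, Mul(3, Rational(2053, 2069)))), -1) = Pow(Add(Rational(-1, 2027409), Add(-3, Rational(6159, 2069))), -1) = Pow(Add(Rational(-1, 2027409), Rational(-48, 2069)), -1) = Pow(Rational(-97317701, 4194709221), -1) = Rational(-4194709221, 97317701)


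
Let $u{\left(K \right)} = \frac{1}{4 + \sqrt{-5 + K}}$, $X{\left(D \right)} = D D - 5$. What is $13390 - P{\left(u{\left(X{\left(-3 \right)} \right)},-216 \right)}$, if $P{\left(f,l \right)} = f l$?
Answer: $\frac{228494}{17} - \frac{216 i}{17} \approx 13441.0 - 12.706 i$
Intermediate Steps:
$X{\left(D \right)} = -5 + D^{2}$ ($X{\left(D \right)} = D^{2} - 5 = -5 + D^{2}$)
$13390 - P{\left(u{\left(X{\left(-3 \right)} \right)},-216 \right)} = 13390 - \frac{1}{4 + \sqrt{-5 - \left(5 - \left(-3\right)^{2}\right)}} \left(-216\right) = 13390 - \frac{1}{4 + \sqrt{-5 + \left(-5 + 9\right)}} \left(-216\right) = 13390 - \frac{1}{4 + \sqrt{-5 + 4}} \left(-216\right) = 13390 - \frac{1}{4 + \sqrt{-1}} \left(-216\right) = 13390 - \frac{1}{4 + i} \left(-216\right) = 13390 - \frac{4 - i}{17} \left(-216\right) = 13390 - - \frac{216 \left(4 - i\right)}{17} = 13390 + \frac{216 \left(4 - i\right)}{17}$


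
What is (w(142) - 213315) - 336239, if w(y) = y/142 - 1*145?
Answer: -549698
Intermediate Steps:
w(y) = -145 + y/142 (w(y) = y*(1/142) - 145 = y/142 - 145 = -145 + y/142)
(w(142) - 213315) - 336239 = ((-145 + (1/142)*142) - 213315) - 336239 = ((-145 + 1) - 213315) - 336239 = (-144 - 213315) - 336239 = -213459 - 336239 = -549698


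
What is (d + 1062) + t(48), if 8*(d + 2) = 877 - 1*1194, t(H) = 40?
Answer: 8483/8 ≈ 1060.4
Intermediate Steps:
d = -333/8 (d = -2 + (877 - 1*1194)/8 = -2 + (877 - 1194)/8 = -2 + (1/8)*(-317) = -2 - 317/8 = -333/8 ≈ -41.625)
(d + 1062) + t(48) = (-333/8 + 1062) + 40 = 8163/8 + 40 = 8483/8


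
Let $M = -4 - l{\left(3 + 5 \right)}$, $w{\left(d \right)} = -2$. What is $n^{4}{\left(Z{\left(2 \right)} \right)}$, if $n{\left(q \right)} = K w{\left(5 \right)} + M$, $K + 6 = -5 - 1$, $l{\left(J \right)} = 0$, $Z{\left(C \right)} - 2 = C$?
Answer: $160000$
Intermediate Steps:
$Z{\left(C \right)} = 2 + C$
$M = -4$ ($M = -4 - 0 = -4 + 0 = -4$)
$K = -12$ ($K = -6 - 6 = -12$)
$n{\left(q \right)} = 20$ ($n{\left(q \right)} = \left(-12\right) \left(-2\right) - 4 = 24 - 4 = 20$)
$n^{4}{\left(Z{\left(2 \right)} \right)} = 20^{4} = 160000$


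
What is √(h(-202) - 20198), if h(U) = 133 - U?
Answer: 3*I*√2207 ≈ 140.94*I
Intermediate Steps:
√(h(-202) - 20198) = √((133 - 1*(-202)) - 20198) = √((133 + 202) - 20198) = √(335 - 20198) = √(-19863) = 3*I*√2207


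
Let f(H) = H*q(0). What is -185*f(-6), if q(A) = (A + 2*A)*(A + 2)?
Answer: 0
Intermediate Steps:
q(A) = 3*A*(2 + A) (q(A) = (3*A)*(2 + A) = 3*A*(2 + A))
f(H) = 0 (f(H) = H*(3*0*(2 + 0)) = H*(3*0*2) = H*0 = 0)
-185*f(-6) = -185*0 = 0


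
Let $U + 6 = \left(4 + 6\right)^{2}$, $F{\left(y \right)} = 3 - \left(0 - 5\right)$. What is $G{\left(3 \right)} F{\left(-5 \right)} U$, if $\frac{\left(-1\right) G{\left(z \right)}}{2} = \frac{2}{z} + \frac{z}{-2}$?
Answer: $\frac{3760}{3} \approx 1253.3$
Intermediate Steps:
$G{\left(z \right)} = z - \frac{4}{z}$ ($G{\left(z \right)} = - 2 \left(\frac{2}{z} + \frac{z}{-2}\right) = - 2 \left(\frac{2}{z} + z \left(- \frac{1}{2}\right)\right) = - 2 \left(\frac{2}{z} - \frac{z}{2}\right) = z - \frac{4}{z}$)
$F{\left(y \right)} = 8$ ($F{\left(y \right)} = 3 - \left(0 - 5\right) = 3 - -5 = 3 + 5 = 8$)
$U = 94$ ($U = -6 + \left(4 + 6\right)^{2} = -6 + 10^{2} = -6 + 100 = 94$)
$G{\left(3 \right)} F{\left(-5 \right)} U = \left(3 - \frac{4}{3}\right) 8 \cdot 94 = \frac{5}{3} \cdot 8 \cdot 94 = \frac{40}{3} \cdot 94 = \frac{3760}{3}$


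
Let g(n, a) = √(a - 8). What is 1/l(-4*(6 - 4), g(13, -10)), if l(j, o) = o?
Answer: -I*√2/6 ≈ -0.2357*I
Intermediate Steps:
g(n, a) = √(-8 + a)
1/l(-4*(6 - 4), g(13, -10)) = 1/(√(-8 - 10)) = 1/(√(-18)) = 1/(3*I*√2) = -I*√2/6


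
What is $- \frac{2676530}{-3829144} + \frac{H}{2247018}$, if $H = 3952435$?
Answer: $\frac{5287163463295}{2151038873148} \approx 2.458$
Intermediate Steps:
$- \frac{2676530}{-3829144} + \frac{H}{2247018} = - \frac{2676530}{-3829144} + \frac{3952435}{2247018} = \left(-2676530\right) \left(- \frac{1}{3829144}\right) + 3952435 \cdot \frac{1}{2247018} = \frac{1338265}{1914572} + \frac{3952435}{2247018} = \frac{5287163463295}{2151038873148}$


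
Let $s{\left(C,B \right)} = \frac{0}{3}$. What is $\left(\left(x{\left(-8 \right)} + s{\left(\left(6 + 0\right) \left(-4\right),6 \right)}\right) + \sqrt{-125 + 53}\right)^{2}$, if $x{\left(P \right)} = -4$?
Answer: $-56 - 48 i \sqrt{2} \approx -56.0 - 67.882 i$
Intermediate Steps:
$s{\left(C,B \right)} = 0$ ($s{\left(C,B \right)} = 0 \cdot \frac{1}{3} = 0$)
$\left(\left(x{\left(-8 \right)} + s{\left(\left(6 + 0\right) \left(-4\right),6 \right)}\right) + \sqrt{-125 + 53}\right)^{2} = \left(\left(-4 + 0\right) + \sqrt{-125 + 53}\right)^{2} = \left(-4 + \sqrt{-72}\right)^{2} = \left(-4 + 6 i \sqrt{2}\right)^{2}$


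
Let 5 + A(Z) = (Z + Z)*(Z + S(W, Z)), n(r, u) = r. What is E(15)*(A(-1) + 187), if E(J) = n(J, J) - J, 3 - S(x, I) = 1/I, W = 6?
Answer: 0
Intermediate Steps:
S(x, I) = 3 - 1/I
E(J) = 0 (E(J) = J - J = 0)
A(Z) = -5 + 2*Z*(3 + Z - 1/Z) (A(Z) = -5 + (Z + Z)*(Z + (3 - 1/Z)) = -5 + (2*Z)*(3 + Z - 1/Z) = -5 + 2*Z*(3 + Z - 1/Z))
E(15)*(A(-1) + 187) = 0*((-7 + 2*(-1)**2 + 6*(-1)) + 187) = 0*((-7 + 2*1 - 6) + 187) = 0*((-7 + 2 - 6) + 187) = 0*(-11 + 187) = 0*176 = 0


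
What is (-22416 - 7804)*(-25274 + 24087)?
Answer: 35871140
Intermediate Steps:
(-22416 - 7804)*(-25274 + 24087) = -30220*(-1187) = 35871140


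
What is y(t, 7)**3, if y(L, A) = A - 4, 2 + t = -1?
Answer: 27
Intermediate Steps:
t = -3 (t = -2 - 1 = -3)
y(L, A) = -4 + A
y(t, 7)**3 = (-4 + 7)**3 = 3**3 = 27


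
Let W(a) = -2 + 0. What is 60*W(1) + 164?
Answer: 44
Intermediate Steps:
W(a) = -2
60*W(1) + 164 = 60*(-2) + 164 = -120 + 164 = 44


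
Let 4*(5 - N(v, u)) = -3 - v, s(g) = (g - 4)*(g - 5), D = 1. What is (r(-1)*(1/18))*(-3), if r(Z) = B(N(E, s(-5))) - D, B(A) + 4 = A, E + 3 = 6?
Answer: -¼ ≈ -0.25000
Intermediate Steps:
s(g) = (-5 + g)*(-4 + g) (s(g) = (-4 + g)*(-5 + g) = (-5 + g)*(-4 + g))
E = 3 (E = -3 + 6 = 3)
N(v, u) = 23/4 + v/4 (N(v, u) = 5 - (-3 - v)/4 = 5 + (¾ + v/4) = 23/4 + v/4)
B(A) = -4 + A
r(Z) = 3/2 (r(Z) = (-4 + (23/4 + (¼)*3)) - 1*1 = (-4 + (23/4 + ¾)) - 1 = (-4 + 13/2) - 1 = 5/2 - 1 = 3/2)
(r(-1)*(1/18))*(-3) = (3*(1/18)/2)*(-3) = (3*(1*(1/18))/2)*(-3) = ((3/2)*(1/18))*(-3) = (1/12)*(-3) = -¼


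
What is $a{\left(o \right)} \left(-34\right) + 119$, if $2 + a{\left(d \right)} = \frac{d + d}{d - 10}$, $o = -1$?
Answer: $\frac{1989}{11} \approx 180.82$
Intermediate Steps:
$a{\left(d \right)} = -2 + \frac{2 d}{-10 + d}$ ($a{\left(d \right)} = -2 + \frac{d + d}{d - 10} = -2 + \frac{2 d}{d - 10} = -2 + \frac{2 d}{-10 + d}$)
$a{\left(o \right)} \left(-34\right) + 119 = \frac{20}{-10 - 1} \left(-34\right) + 119 = \frac{20}{-11} \left(-34\right) + 119 = 20 \left(- \frac{1}{11}\right) \left(-34\right) + 119 = \left(- \frac{20}{11}\right) \left(-34\right) + 119 = \frac{680}{11} + 119 = \frac{1989}{11}$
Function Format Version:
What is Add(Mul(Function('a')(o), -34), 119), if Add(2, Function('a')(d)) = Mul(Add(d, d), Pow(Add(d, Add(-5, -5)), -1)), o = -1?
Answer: Rational(1989, 11) ≈ 180.82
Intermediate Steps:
Function('a')(d) = Add(-2, Mul(2, d, Pow(Add(-10, d), -1))) (Function('a')(d) = Add(-2, Mul(Add(d, d), Pow(Add(d, Add(-5, -5)), -1))) = Add(-2, Mul(Mul(2, d), Pow(Add(d, -10), -1))) = Add(-2, Mul(Mul(2, d), Pow(Add(-10, d), -1))) = Add(-2, Mul(2, d, Pow(Add(-10, d), -1))))
Add(Mul(Function('a')(o), -34), 119) = Add(Mul(Mul(20, Pow(Add(-10, -1), -1)), -34), 119) = Add(Mul(Mul(20, Pow(-11, -1)), -34), 119) = Add(Mul(Mul(20, Rational(-1, 11)), -34), 119) = Add(Mul(Rational(-20, 11), -34), 119) = Add(Rational(680, 11), 119) = Rational(1989, 11)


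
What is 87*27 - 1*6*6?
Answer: 2313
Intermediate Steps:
87*27 - 1*6*6 = 2349 - 6*6 = 2349 - 36 = 2313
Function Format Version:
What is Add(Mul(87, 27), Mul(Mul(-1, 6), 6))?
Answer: 2313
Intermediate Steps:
Add(Mul(87, 27), Mul(Mul(-1, 6), 6)) = Add(2349, Mul(-6, 6)) = Add(2349, -36) = 2313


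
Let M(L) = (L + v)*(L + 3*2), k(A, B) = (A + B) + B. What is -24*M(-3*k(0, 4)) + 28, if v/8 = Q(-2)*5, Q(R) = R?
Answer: -44900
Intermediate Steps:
k(A, B) = A + 2*B
v = -80 (v = 8*(-2*5) = 8*(-10) = -80)
M(L) = (-80 + L)*(6 + L) (M(L) = (L - 80)*(L + 3*2) = (-80 + L)*(L + 6) = (-80 + L)*(6 + L))
-24*M(-3*k(0, 4)) + 28 = -24*(-480 + (-3*(0 + 2*4))**2 - (-222)*(0 + 2*4)) + 28 = -24*(-480 + (-3*(0 + 8))**2 - (-222)*(0 + 8)) + 28 = -24*(-480 + (-3*8)**2 - (-222)*8) + 28 = -24*(-480 + (-24)**2 - 74*(-24)) + 28 = -24*(-480 + 576 + 1776) + 28 = -24*1872 + 28 = -44928 + 28 = -44900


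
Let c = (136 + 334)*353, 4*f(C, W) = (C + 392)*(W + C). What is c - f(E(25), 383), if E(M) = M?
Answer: 123376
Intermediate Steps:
f(C, W) = (392 + C)*(C + W)/4 (f(C, W) = ((C + 392)*(W + C))/4 = ((392 + C)*(C + W))/4 = (392 + C)*(C + W)/4)
c = 165910 (c = 470*353 = 165910)
c - f(E(25), 383) = 165910 - (98*25 + 98*383 + (¼)*25² + (¼)*25*383) = 165910 - (2450 + 37534 + (¼)*625 + 9575/4) = 165910 - (2450 + 37534 + 625/4 + 9575/4) = 165910 - 1*42534 = 165910 - 42534 = 123376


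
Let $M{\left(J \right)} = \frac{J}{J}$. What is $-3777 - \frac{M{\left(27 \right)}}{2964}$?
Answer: $- \frac{11195029}{2964} \approx -3777.0$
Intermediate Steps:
$M{\left(J \right)} = 1$
$-3777 - \frac{M{\left(27 \right)}}{2964} = -3777 - 1 \cdot \frac{1}{2964} = -3777 - \frac{1}{2964} = - \frac{11195029}{2964}$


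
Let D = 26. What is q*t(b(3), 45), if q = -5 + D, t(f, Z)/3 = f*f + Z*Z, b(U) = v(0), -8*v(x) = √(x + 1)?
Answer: 8164863/64 ≈ 1.2758e+5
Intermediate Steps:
v(x) = -√(1 + x)/8 (v(x) = -√(x + 1)/8 = -√(1 + x)/8)
b(U) = -⅛ (b(U) = -√(1 + 0)/8 = -√1/8 = -⅛*1 = -⅛)
t(f, Z) = 3*Z² + 3*f² (t(f, Z) = 3*(f*f + Z*Z) = 3*(f² + Z²) = 3*(Z² + f²) = 3*Z² + 3*f²)
q = 21 (q = -5 + 26 = 21)
q*t(b(3), 45) = 21*(3*45² + 3*(-⅛)²) = 21*(3*2025 + 3*(1/64)) = 21*(6075 + 3/64) = 21*(388803/64) = 8164863/64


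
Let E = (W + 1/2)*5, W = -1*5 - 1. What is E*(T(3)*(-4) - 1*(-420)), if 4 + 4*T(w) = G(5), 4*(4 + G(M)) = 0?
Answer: -11770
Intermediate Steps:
G(M) = -4 (G(M) = -4 + (¼)*0 = -4 + 0 = -4)
T(w) = -2 (T(w) = -1 + (¼)*(-4) = -1 - 1 = -2)
W = -6 (W = -5 - 1 = -6)
E = -55/2 (E = (-6 + 1/2)*5 = (-6 + ½)*5 = -11/2*5 = -55/2 ≈ -27.500)
E*(T(3)*(-4) - 1*(-420)) = -55*(-2*(-4) - 1*(-420))/2 = -55*(8 + 420)/2 = -55/2*428 = -11770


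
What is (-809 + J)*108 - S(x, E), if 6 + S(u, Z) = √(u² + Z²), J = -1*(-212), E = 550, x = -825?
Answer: -64470 - 275*√13 ≈ -65462.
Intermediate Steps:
J = 212
S(u, Z) = -6 + √(Z² + u²) (S(u, Z) = -6 + √(u² + Z²) = -6 + √(Z² + u²))
(-809 + J)*108 - S(x, E) = (-809 + 212)*108 - (-6 + √(550² + (-825)²)) = -597*108 - (-6 + √(302500 + 680625)) = -64476 - (-6 + √983125) = -64476 - (-6 + 275*√13) = -64476 + (6 - 275*√13) = -64470 - 275*√13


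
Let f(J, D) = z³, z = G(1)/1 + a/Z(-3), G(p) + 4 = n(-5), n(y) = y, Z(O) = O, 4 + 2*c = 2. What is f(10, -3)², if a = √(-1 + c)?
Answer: (27 + I*√2)⁶/729 ≈ 5.0963e+5 + 1.6549e+5*I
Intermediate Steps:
c = -1 (c = -2 + (½)*2 = -2 + 1 = -1)
a = I*√2 (a = √(-1 - 1) = √(-2) = I*√2 ≈ 1.4142*I)
G(p) = -9 (G(p) = -4 - 5 = -9)
z = -9 - I*√2/3 (z = -9/1 + (I*√2)/(-3) = -9*1 + (I*√2)*(-⅓) = -9 - I*√2/3 ≈ -9.0 - 0.4714*I)
f(J, D) = (-9 - I*√2/3)³
f(10, -3)² = (-(27 + I*√2)³/27)² = (27 + I*√2)⁶/729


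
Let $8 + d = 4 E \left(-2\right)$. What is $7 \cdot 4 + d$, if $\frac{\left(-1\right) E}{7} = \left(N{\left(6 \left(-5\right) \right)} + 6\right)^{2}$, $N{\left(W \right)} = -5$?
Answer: $76$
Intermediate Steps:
$E = -7$ ($E = - 7 \left(-5 + 6\right)^{2} = - 7 \cdot 1^{2} = \left(-7\right) 1 = -7$)
$d = 48$ ($d = -8 + 4 \left(-7\right) \left(-2\right) = -8 - -56 = -8 + 56 = 48$)
$7 \cdot 4 + d = 7 \cdot 4 + 48 = 28 + 48 = 76$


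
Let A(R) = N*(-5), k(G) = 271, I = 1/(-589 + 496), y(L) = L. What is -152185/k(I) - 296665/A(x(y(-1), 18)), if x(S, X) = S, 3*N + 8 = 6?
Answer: -48542099/542 ≈ -89561.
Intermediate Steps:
N = -⅔ (N = -8/3 + (⅓)*6 = -8/3 + 2 = -⅔ ≈ -0.66667)
I = -1/93 (I = 1/(-93) = -1/93 ≈ -0.010753)
A(R) = 10/3 (A(R) = -⅔*(-5) = 10/3)
-152185/k(I) - 296665/A(x(y(-1), 18)) = -152185/271 - 296665/10/3 = -152185*1/271 - 296665*3/10 = -152185/271 - 177999/2 = -48542099/542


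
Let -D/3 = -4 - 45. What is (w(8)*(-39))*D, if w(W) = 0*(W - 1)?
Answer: 0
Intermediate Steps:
D = 147 (D = -3*(-4 - 45) = -3*(-49) = 147)
w(W) = 0 (w(W) = 0*(-1 + W) = 0)
(w(8)*(-39))*D = (0*(-39))*147 = 0*147 = 0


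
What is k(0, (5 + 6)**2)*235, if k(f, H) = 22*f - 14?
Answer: -3290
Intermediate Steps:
k(f, H) = -14 + 22*f
k(0, (5 + 6)**2)*235 = (-14 + 22*0)*235 = (-14 + 0)*235 = -14*235 = -3290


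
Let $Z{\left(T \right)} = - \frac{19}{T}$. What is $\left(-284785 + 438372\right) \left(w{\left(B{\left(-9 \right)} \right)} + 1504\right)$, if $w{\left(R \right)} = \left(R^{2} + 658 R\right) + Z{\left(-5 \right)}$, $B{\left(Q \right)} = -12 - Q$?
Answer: $- \frac{351099882}{5} \approx -7.022 \cdot 10^{7}$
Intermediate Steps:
$w{\left(R \right)} = \frac{19}{5} + R^{2} + 658 R$ ($w{\left(R \right)} = \left(R^{2} + 658 R\right) - \frac{19}{-5} = \left(R^{2} + 658 R\right) - - \frac{19}{5} = \left(R^{2} + 658 R\right) + \frac{19}{5} = \frac{19}{5} + R^{2} + 658 R$)
$\left(-284785 + 438372\right) \left(w{\left(B{\left(-9 \right)} \right)} + 1504\right) = \left(-284785 + 438372\right) \left(\left(\frac{19}{5} + \left(-12 - -9\right)^{2} + 658 \left(-12 - -9\right)\right) + 1504\right) = 153587 \left(\left(\frac{19}{5} + \left(-12 + 9\right)^{2} + 658 \left(-12 + 9\right)\right) + 1504\right) = 153587 \left(\left(\frac{19}{5} + \left(-3\right)^{2} + 658 \left(-3\right)\right) + 1504\right) = 153587 \left(\left(\frac{19}{5} + 9 - 1974\right) + 1504\right) = 153587 \left(- \frac{9806}{5} + 1504\right) = 153587 \left(- \frac{2286}{5}\right) = - \frac{351099882}{5}$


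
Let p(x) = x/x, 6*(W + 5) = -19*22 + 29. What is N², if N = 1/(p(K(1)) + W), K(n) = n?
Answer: 36/170569 ≈ 0.00021106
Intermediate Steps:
W = -419/6 (W = -5 + (-19*22 + 29)/6 = -5 + (-418 + 29)/6 = -5 + (⅙)*(-389) = -5 - 389/6 = -419/6 ≈ -69.833)
p(x) = 1
N = -6/413 (N = 1/(1 - 419/6) = 1/(-413/6) = -6/413 ≈ -0.014528)
N² = (-6/413)² = 36/170569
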